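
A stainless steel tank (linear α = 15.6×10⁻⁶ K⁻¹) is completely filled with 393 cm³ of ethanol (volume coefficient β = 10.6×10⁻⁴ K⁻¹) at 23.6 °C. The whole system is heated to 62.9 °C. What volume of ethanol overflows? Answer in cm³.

The tank also expands: β_container ≈ 3α = 4.68×10⁻⁵ /K
Net overflow = V₀(β_liq − 3α_cont)ΔT
β − 3α = 1.06×10⁻³ − 4.68×10⁻⁵ = 1.0132×10⁻³ /K; ΔT = 39.3 K
ΔV = 393 × 1.0132×10⁻³ × 39.3 = 15.6 cm³

15.6 cm³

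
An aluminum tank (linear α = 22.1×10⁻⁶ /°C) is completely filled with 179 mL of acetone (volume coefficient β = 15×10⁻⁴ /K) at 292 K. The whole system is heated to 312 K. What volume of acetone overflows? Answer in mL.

The tank also expands: β_container ≈ 3α = 6.63×10⁻⁵ /K
Net overflow = V₀(β_liq − 3α_cont)ΔT
β − 3α = 1.50×10⁻³ − 6.63×10⁻⁵ = 1.4337×10⁻³ /K; ΔT = 20 K
ΔV = 179 × 1.4337×10⁻³ × 20 = 5.13 mL

5.13 mL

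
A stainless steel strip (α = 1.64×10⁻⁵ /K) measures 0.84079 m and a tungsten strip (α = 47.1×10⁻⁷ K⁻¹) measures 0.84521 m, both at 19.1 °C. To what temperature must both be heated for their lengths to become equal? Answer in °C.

Equal length when α₁L₁ΔT − α₂L₂ΔT = L₂ − L₁ = 4.42×10⁻³ m
α₁L₁ = 1.3788956×10⁻⁵, α₂L₂ = 3.9809391×10⁻⁶ → Δ(αL) = 9.8080169×10⁻⁶ m/K
ΔT = 4.42×10⁻³ / 9.8080169×10⁻⁶ = 450.652 K, so T = 19.1 + 450.652 = 469.752 °C

T = 469.8 °C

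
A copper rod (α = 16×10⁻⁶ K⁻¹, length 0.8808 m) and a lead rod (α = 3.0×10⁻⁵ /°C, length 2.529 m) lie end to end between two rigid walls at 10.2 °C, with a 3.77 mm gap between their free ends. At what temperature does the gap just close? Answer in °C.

Gap closes when ΔL₁ + ΔL₂ = 3.77 mm = 3.77×10⁻³ m
(α₁L₁ + α₂L₂)ΔT = g
α₁L₁ + α₂L₂ = 16×10⁻⁶×0.8808 + 3.0×10⁻⁵×2.529 = 8.99628×10⁻⁵ m/K
ΔT = 3.77×10⁻³ / 8.99628×10⁻⁵ = 41.906 K
T = 10.2 + 41.906 = 52.106 °C

T = 52.1 °C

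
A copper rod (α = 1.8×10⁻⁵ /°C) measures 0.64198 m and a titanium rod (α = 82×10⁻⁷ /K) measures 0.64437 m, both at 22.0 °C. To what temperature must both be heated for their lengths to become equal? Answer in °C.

L₁(1 + α₁ΔT) = L₂(1 + α₂ΔT) ⇒ ΔT = (L₂ − L₁)/(α₁L₁ − α₂L₂)
L₂ − L₁ = 0.64437 − 0.64198 = 2.39×10⁻³ m
α₁L₁ − α₂L₂ = 1.8×10⁻⁵×0.64198 − 82×10⁻⁷×0.64437 = 6.271806×10⁻⁶ m/K
ΔT = 2.39×10⁻³ / 6.271806×10⁻⁶ = 381.070 K
T = 22.0 + 381.070 = 403.070 °C

T = 403.1 °C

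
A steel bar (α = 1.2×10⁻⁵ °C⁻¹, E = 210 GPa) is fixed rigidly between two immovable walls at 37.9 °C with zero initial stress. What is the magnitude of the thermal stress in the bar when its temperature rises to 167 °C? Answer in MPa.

Fully constrained: the free strain ε = αΔT is blocked, so σ = Eε = EαΔT.
|ΔT| = 129.1 K
σ = 210×10⁹ × 1.2×10⁻⁵ × 129.1 = 3.25×10⁸ Pa

σ = 325 MPa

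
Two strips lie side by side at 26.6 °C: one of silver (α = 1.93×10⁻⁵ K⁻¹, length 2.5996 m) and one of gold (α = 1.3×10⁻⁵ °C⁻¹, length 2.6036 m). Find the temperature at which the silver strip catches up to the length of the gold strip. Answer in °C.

T = 271.6 °C

L₁(1 + α₁ΔT) = L₂(1 + α₂ΔT) ⇒ ΔT = (L₂ − L₁)/(α₁L₁ − α₂L₂)
L₂ − L₁ = 2.6036 − 2.5996 = 4.00×10⁻³ m
α₁L₁ − α₂L₂ = 1.93×10⁻⁵×2.5996 − 1.3×10⁻⁵×2.6036 = 1.632548×10⁻⁵ m/K
ΔT = 4.00×10⁻³ / 1.632548×10⁻⁵ = 245.016 K
T = 26.6 + 245.016 = 271.616 °C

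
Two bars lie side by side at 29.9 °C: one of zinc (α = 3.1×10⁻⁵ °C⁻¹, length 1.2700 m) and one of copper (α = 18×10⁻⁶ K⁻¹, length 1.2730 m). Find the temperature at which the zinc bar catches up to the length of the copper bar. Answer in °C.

T = 212.2 °C

Equal length when α₁L₁ΔT − α₂L₂ΔT = L₂ − L₁ = 3.00×10⁻³ m
α₁L₁ = 3.937×10⁻⁵, α₂L₂ = 2.2914×10⁻⁵ → Δ(αL) = 1.6456×10⁻⁵ m/K
ΔT = 3.00×10⁻³ / 1.6456×10⁻⁵ = 182.304 K, so T = 29.9 + 182.304 = 212.204 °C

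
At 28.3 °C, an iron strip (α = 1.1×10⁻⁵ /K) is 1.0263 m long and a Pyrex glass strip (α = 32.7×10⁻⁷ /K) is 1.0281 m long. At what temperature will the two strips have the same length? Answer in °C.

L₁(1 + α₁ΔT) = L₂(1 + α₂ΔT) ⇒ ΔT = (L₂ − L₁)/(α₁L₁ − α₂L₂)
L₂ − L₁ = 1.0281 − 1.0263 = 1.80×10⁻³ m
α₁L₁ − α₂L₂ = 1.1×10⁻⁵×1.0263 − 32.7×10⁻⁷×1.0281 = 7.927413×10⁻⁶ m/K
ΔT = 1.80×10⁻³ / 7.927413×10⁻⁶ = 227.060 K
T = 28.3 + 227.060 = 255.360 °C

T = 255.4 °C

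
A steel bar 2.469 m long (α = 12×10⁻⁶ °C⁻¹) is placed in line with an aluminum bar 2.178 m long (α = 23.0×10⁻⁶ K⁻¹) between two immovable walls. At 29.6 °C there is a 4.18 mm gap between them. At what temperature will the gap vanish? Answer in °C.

T = 82.0 °C

α₁L₁ = 2.9628×10⁻⁵ m/K, α₂L₂ = 5.0094×10⁻⁵ m/K → total 7.9722×10⁻⁵ m/K
ΔT = g/(α₁L₁+α₂L₂) = 4.18×10⁻³ / 7.9722×10⁻⁵ = 52.432 K
T = 29.6 + 52.432 = 82.032 °C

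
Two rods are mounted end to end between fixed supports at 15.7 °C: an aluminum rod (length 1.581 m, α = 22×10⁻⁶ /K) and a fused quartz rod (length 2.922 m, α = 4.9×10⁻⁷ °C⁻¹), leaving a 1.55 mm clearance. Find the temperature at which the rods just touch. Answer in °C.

T = 58.5 °C

Gap closes when ΔL₁ + ΔL₂ = 1.55 mm = 1.55×10⁻³ m
(α₁L₁ + α₂L₂)ΔT = g
α₁L₁ + α₂L₂ = 22×10⁻⁶×1.581 + 4.9×10⁻⁷×2.922 = 3.621378×10⁻⁵ m/K
ΔT = 1.55×10⁻³ / 3.621378×10⁻⁵ = 42.801 K
T = 15.7 + 42.801 = 58.501 °C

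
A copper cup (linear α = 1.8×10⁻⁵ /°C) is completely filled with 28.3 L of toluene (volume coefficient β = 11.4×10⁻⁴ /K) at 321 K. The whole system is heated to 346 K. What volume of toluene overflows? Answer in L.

0.768 L

The cup also expands: β_container ≈ 3α = 5.4×10⁻⁵ /K
Net overflow = V₀(β_liq − 3α_cont)ΔT
β − 3α = 1.14×10⁻³ − 5.4×10⁻⁵ = 1.086×10⁻³ /K; ΔT = 25 K
ΔV = 28.3 × 1.086×10⁻³ × 25 = 0.768 L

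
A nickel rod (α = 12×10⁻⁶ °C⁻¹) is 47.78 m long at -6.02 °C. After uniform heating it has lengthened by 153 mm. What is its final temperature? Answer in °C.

ΔL = αL₀ΔT ⇒ ΔT = ΔL / (αL₀)
ΔT = 153×10⁻³ m / (12×10⁻⁶ × 47.78 m) = 266.85 K
T = -6.02 + 266.85 = 260.83 °C

T = 261 °C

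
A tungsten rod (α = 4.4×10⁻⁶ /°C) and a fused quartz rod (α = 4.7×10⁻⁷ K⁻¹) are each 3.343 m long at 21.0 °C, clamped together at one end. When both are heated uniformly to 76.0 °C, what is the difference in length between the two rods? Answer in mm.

ΔT = 55.0 K
tungsten: ΔL = 4.4×10⁻⁶ × 3.343 m × 55.0 = 8.0901×10⁻⁴ m = 0.80901 mm
fused quartz: ΔL = 4.7×10⁻⁷ × 3.343 m × 55.0 = 8.6417×10⁻⁵ m = 0.086417 mm
difference = 0.80901 − 0.086417 = 0.722593 mm

0.723 mm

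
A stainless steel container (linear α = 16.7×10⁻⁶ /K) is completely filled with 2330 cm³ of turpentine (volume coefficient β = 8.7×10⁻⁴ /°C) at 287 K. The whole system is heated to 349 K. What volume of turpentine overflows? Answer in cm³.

118 cm³

The container also expands: β_container ≈ 3α = 5.01×10⁻⁵ /K
Net overflow = V₀(β_liq − 3α_cont)ΔT
β − 3α = 8.70×10⁻⁴ − 5.01×10⁻⁵ = 8.199×10⁻⁴ /K; ΔT = 62 K
ΔV = 2330 × 8.199×10⁻⁴ × 62 = 118 cm³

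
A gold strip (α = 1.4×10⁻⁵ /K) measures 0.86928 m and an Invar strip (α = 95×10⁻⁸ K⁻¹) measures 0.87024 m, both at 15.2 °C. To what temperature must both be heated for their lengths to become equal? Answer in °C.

L₁(1 + α₁ΔT) = L₂(1 + α₂ΔT) ⇒ ΔT = (L₂ − L₁)/(α₁L₁ − α₂L₂)
L₂ − L₁ = 0.87024 − 0.86928 = 9.60×10⁻⁴ m
α₁L₁ − α₂L₂ = 1.4×10⁻⁵×0.86928 − 95×10⁻⁸×0.87024 = 1.1343192×10⁻⁵ m/K
ΔT = 9.60×10⁻⁴ / 1.1343192×10⁻⁵ = 84.6323 K
T = 15.2 + 84.6323 = 99.8323 °C

T = 99.83 °C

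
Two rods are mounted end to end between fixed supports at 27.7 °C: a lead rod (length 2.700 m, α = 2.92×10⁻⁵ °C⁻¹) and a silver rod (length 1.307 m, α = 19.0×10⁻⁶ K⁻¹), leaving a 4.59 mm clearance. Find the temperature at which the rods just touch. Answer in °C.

Gap closes when ΔL₁ + ΔL₂ = 4.59 mm = 4.59×10⁻³ m
(α₁L₁ + α₂L₂)ΔT = g
α₁L₁ + α₂L₂ = 2.92×10⁻⁵×2.700 + 19.0×10⁻⁶×1.307 = 1.03673×10⁻⁴ m/K
ΔT = 4.59×10⁻³ / 1.03673×10⁻⁴ = 44.274 K
T = 27.7 + 44.274 = 71.974 °C

T = 72.0 °C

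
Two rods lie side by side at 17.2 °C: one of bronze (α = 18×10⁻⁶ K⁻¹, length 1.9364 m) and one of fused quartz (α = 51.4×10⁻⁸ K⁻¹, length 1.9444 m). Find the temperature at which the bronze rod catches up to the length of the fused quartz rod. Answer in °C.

Equal length when α₁L₁ΔT − α₂L₂ΔT = L₂ − L₁ = 8.00×10⁻³ m
α₁L₁ = 3.48552×10⁻⁵, α₂L₂ = 9.994216×10⁻⁷ → Δ(αL) = 3.38557784×10⁻⁵ m/K
ΔT = 8.00×10⁻³ / 3.38557784×10⁻⁵ = 236.296 K, so T = 17.2 + 236.296 = 253.496 °C

T = 253.5 °C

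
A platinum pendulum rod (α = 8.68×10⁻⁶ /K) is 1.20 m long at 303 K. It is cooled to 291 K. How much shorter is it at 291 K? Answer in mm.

ΔL = 0.125 mm

|ΔT| = |291 − 303| = 12 K
ΔL = αL₀ΔT = (8.68×10⁻⁶)(1.20)(12) = 1.25×10⁻⁴ m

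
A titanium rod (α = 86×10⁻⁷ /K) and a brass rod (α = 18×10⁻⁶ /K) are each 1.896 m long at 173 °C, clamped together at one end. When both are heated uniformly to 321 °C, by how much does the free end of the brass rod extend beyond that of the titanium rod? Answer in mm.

2.64 mm

ΔT = 148 K
titanium: ΔL = 86×10⁻⁷ × 1.896 m × 148 = 2.4132×10⁻³ m = 2.4132 mm
brass: ΔL = 18×10⁻⁶ × 1.896 m × 148 = 5.0509×10⁻³ m = 5.0509 mm
difference = 5.0509 − 2.4132 = 2.6377 mm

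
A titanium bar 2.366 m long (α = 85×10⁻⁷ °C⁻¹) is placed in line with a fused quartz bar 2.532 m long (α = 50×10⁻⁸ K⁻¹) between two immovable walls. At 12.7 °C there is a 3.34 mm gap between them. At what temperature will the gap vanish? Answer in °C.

T = 169 °C

Gap closes when ΔL₁ + ΔL₂ = 3.34 mm = 3.34×10⁻³ m
(α₁L₁ + α₂L₂)ΔT = g
α₁L₁ + α₂L₂ = 85×10⁻⁷×2.366 + 50×10⁻⁸×2.532 = 2.1377×10⁻⁵ m/K
ΔT = 3.34×10⁻³ / 2.1377×10⁻⁵ = 156.24 K
T = 12.7 + 156.24 = 168.94 °C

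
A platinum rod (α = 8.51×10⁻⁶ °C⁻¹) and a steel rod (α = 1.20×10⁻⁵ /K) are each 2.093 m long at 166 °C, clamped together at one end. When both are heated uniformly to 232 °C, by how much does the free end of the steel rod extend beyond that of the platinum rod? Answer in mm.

0.482 mm

ΔT = 66 K
platinum: ΔL = 8.51×10⁻⁶ × 2.093 m × 66 = 1.1756×10⁻³ m = 1.1756 mm
steel: ΔL = 1.20×10⁻⁵ × 2.093 m × 66 = 1.6577×10⁻³ m = 1.6577 mm
difference = 1.6577 − 1.1756 = 0.4821 mm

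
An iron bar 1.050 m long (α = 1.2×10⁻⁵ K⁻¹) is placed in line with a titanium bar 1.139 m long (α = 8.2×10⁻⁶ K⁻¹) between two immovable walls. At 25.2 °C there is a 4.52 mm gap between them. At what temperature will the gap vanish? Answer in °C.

T = 231 °C

α₁L₁ = 1.260×10⁻⁵ m/K, α₂L₂ = 9.3398×10⁻⁶ m/K → total 2.19398×10⁻⁵ m/K
ΔT = g/(α₁L₁+α₂L₂) = 4.52×10⁻³ / 2.19398×10⁻⁵ = 206.02 K
T = 25.2 + 206.02 = 231.22 °C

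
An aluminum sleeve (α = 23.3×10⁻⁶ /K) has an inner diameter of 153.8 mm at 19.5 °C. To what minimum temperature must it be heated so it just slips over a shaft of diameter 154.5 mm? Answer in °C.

T = 215 °C

Required Δd = 154.5 − 153.8 = 0.7 mm
Δd = αd₀ΔT ⇒ ΔT = Δd/(αd₀) = 0.7 / (23.3×10⁻⁶ × 153.8) = 195.34 K
T_min = 19.5 + 195.34 = 214.84 °C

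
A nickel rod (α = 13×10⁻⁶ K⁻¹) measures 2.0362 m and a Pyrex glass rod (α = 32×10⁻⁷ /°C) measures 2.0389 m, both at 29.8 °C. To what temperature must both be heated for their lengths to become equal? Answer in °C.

T = 165.2 °C

Equal length when α₁L₁ΔT − α₂L₂ΔT = L₂ − L₁ = 2.70×10⁻³ m
α₁L₁ = 2.64706×10⁻⁵, α₂L₂ = 6.52448×10⁻⁶ → Δ(αL) = 1.994612×10⁻⁵ m/K
ΔT = 2.70×10⁻³ / 1.994612×10⁻⁵ = 135.365 K, so T = 29.8 + 135.365 = 165.165 °C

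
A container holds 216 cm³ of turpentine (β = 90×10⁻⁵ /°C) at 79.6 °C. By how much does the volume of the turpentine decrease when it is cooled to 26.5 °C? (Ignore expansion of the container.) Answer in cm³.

ΔV = 10.3 cm³

|ΔT| = |26.5 − 79.6| = 53.1 K
ΔV = βV₀ΔT = (90×10⁻⁵)(216)(53.1) = 10.3 cm³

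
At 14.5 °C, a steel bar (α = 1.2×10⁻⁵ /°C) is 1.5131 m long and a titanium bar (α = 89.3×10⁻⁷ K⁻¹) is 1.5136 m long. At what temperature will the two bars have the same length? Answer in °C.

T = 122.2 °C

Equal length when α₁L₁ΔT − α₂L₂ΔT = L₂ − L₁ = 5.00×10⁻⁴ m
α₁L₁ = 1.81572×10⁻⁵, α₂L₂ = 1.3516448×10⁻⁵ → Δ(αL) = 4.640752×10⁻⁶ m/K
ΔT = 5.00×10⁻⁴ / 4.640752×10⁻⁶ = 107.741 K, so T = 14.5 + 107.741 = 122.241 °C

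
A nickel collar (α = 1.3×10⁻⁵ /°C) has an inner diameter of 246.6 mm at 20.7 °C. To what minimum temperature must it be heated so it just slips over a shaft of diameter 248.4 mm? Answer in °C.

T = 582 °C

Required Δd = 248.4 − 246.6 = 1.8 mm
Δd = αd₀ΔT ⇒ ΔT = Δd/(αd₀) = 1.8 / (1.3×10⁻⁵ × 246.6) = 561.48 K
T_min = 20.7 + 561.48 = 582.18 °C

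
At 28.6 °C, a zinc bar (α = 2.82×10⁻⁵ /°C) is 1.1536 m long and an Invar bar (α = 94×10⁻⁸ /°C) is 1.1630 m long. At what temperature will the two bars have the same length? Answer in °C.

Equal length when α₁L₁ΔT − α₂L₂ΔT = L₂ − L₁ = 9.40×10⁻³ m
α₁L₁ = 3.253152×10⁻⁵, α₂L₂ = 1.09322×10⁻⁶ → Δ(αL) = 3.14383×10⁻⁵ m/K
ΔT = 9.40×10⁻³ / 3.14383×10⁻⁵ = 298.998 K, so T = 28.6 + 298.998 = 327.598 °C

T = 327.6 °C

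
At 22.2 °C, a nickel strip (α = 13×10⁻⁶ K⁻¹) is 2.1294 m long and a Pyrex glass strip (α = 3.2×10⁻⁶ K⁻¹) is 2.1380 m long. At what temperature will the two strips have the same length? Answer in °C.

L₁(1 + α₁ΔT) = L₂(1 + α₂ΔT) ⇒ ΔT = (L₂ − L₁)/(α₁L₁ − α₂L₂)
L₂ − L₁ = 2.1380 − 2.1294 = 8.60×10⁻³ m
α₁L₁ − α₂L₂ = 13×10⁻⁶×2.1294 − 3.2×10⁻⁶×2.1380 = 2.08406×10⁻⁵ m/K
ΔT = 8.60×10⁻³ / 2.08406×10⁻⁵ = 412.656 K
T = 22.2 + 412.656 = 434.856 °C

T = 434.9 °C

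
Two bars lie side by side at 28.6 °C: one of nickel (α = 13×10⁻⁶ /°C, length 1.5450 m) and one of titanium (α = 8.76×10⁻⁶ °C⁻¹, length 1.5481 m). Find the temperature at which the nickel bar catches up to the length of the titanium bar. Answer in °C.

Equal length when α₁L₁ΔT − α₂L₂ΔT = L₂ − L₁ = 3.10×10⁻³ m
α₁L₁ = 2.0085×10⁻⁵, α₂L₂ = 1.3561356×10⁻⁵ → Δ(αL) = 6.523644×10⁻⁶ m/K
ΔT = 3.10×10⁻³ / 6.523644×10⁻⁶ = 475.195 K, so T = 28.6 + 475.195 = 503.795 °C

T = 503.8 °C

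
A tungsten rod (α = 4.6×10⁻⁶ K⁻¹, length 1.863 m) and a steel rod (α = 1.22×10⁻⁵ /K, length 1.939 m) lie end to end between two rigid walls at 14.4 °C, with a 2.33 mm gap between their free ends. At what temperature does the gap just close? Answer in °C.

T = 86.7 °C

α₁L₁ = 8.5698×10⁻⁶ m/K, α₂L₂ = 2.36558×10⁻⁵ m/K → total 3.22256×10⁻⁵ m/K
ΔT = g/(α₁L₁+α₂L₂) = 2.33×10⁻³ / 3.22256×10⁻⁵ = 72.303 K
T = 14.4 + 72.303 = 86.703 °C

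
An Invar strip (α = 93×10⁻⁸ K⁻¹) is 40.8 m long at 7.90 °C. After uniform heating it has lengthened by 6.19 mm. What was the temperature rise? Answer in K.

ΔT = 163 K

ΔL = αL₀ΔT ⇒ ΔT = ΔL / (αL₀)
ΔT = 6.19×10⁻³ m / (93×10⁻⁸ × 40.8 m) = 163.14 K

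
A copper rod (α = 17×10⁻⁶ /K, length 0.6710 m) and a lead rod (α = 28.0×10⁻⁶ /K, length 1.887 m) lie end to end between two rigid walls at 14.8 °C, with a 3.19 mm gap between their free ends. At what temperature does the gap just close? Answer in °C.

T = 64.5 °C

Gap closes when ΔL₁ + ΔL₂ = 3.19 mm = 3.19×10⁻³ m
(α₁L₁ + α₂L₂)ΔT = g
α₁L₁ + α₂L₂ = 17×10⁻⁶×0.6710 + 28.0×10⁻⁶×1.887 = 6.4243×10⁻⁵ m/K
ΔT = 3.19×10⁻³ / 6.4243×10⁻⁵ = 49.655 K
T = 14.8 + 49.655 = 64.455 °C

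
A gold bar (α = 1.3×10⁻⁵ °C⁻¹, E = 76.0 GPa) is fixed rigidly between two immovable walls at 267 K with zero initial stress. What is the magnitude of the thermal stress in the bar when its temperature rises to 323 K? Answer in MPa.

σ = 55.3 MPa

Fully constrained: the free strain ε = αΔT is blocked, so σ = Eε = EαΔT.
|ΔT| = 56 K
σ = 76.0×10⁹ × 1.3×10⁻⁵ × 56 = 5.53×10⁷ Pa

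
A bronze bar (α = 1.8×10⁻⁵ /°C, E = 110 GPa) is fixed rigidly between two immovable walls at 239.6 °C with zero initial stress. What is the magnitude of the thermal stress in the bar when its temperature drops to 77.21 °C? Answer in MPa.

Fully constrained: the free strain ε = αΔT is blocked, so σ = Eε = EαΔT.
|ΔT| = 162.39 K
σ = 110×10⁹ × 1.8×10⁻⁵ × 162.39 = 3.22×10⁸ Pa

σ = 322 MPa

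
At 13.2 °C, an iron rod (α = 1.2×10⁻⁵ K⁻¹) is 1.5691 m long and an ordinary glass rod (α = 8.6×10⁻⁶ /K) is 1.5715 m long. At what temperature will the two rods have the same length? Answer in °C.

T = 464.8 °C

L₁(1 + α₁ΔT) = L₂(1 + α₂ΔT) ⇒ ΔT = (L₂ − L₁)/(α₁L₁ − α₂L₂)
L₂ − L₁ = 1.5715 − 1.5691 = 2.40×10⁻³ m
α₁L₁ − α₂L₂ = 1.2×10⁻⁵×1.5691 − 8.6×10⁻⁶×1.5715 = 5.3143×10⁻⁶ m/K
ΔT = 2.40×10⁻³ / 5.3143×10⁻⁶ = 451.612 K
T = 13.2 + 451.612 = 464.812 °C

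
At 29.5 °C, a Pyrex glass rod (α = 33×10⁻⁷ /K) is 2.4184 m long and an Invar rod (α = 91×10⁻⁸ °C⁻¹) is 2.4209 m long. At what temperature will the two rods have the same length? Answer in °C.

T = 462.2 °C

L₁(1 + α₁ΔT) = L₂(1 + α₂ΔT) ⇒ ΔT = (L₂ − L₁)/(α₁L₁ − α₂L₂)
L₂ − L₁ = 2.4209 − 2.4184 = 2.50×10⁻³ m
α₁L₁ − α₂L₂ = 33×10⁻⁷×2.4184 − 91×10⁻⁸×2.4209 = 5.777701×10⁻⁶ m/K
ΔT = 2.50×10⁻³ / 5.777701×10⁻⁶ = 432.698 K
T = 29.5 + 432.698 = 462.198 °C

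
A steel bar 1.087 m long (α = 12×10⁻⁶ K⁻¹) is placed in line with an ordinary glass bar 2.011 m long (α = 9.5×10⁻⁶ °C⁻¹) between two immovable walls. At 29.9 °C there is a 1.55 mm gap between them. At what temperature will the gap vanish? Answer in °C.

T = 78.1 °C

α₁L₁ = 1.3044×10⁻⁵ m/K, α₂L₂ = 1.91045×10⁻⁵ m/K → total 3.21485×10⁻⁵ m/K
ΔT = g/(α₁L₁+α₂L₂) = 1.55×10⁻³ / 3.21485×10⁻⁵ = 48.214 K
T = 29.9 + 48.214 = 78.114 °C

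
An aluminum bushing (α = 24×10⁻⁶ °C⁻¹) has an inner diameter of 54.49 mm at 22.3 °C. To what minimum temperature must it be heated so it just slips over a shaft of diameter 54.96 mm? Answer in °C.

Required Δd = 54.96 − 54.49 = 0.47 mm
Δd = αd₀ΔT ⇒ ΔT = Δd/(αd₀) = 0.47 / (24×10⁻⁶ × 54.49) = 359.39 K
T_min = 22.3 + 359.39 = 381.69 °C

T = 382 °C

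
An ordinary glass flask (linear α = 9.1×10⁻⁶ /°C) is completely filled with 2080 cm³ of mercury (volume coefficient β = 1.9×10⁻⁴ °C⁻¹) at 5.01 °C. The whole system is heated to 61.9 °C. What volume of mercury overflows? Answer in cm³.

19.3 cm³

The flask also expands: β_container ≈ 3α = 2.73×10⁻⁵ /K
Net overflow = V₀(β_liq − 3α_cont)ΔT
β − 3α = 1.90×10⁻⁴ − 2.73×10⁻⁵ = 1.627×10⁻⁴ /K; ΔT = 56.89 K
ΔV = 2080 × 1.627×10⁻⁴ × 56.89 = 19.3 cm³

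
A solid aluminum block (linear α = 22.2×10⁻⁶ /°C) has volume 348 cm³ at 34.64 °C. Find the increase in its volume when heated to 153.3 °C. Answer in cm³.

Isotropic solid: β ≈ 3α = 6.7×10⁻⁵ /K; ΔT = 118.66 K
ΔV = 3αV₀ΔT = 3(22.2×10⁻⁶)(348)(118.66) = 2.75 cm³

ΔV = 2.75 cm³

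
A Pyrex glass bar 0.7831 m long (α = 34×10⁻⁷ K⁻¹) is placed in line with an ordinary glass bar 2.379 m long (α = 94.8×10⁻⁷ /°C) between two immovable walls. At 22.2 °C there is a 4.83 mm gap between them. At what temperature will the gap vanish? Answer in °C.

T = 214 °C

α₁L₁ = 2.66254×10⁻⁶ m/K, α₂L₂ = 2.255292×10⁻⁵ m/K → total 2.521546×10⁻⁵ m/K
ΔT = g/(α₁L₁+α₂L₂) = 4.83×10⁻³ / 2.521546×10⁻⁵ = 191.55 K
T = 22.2 + 191.55 = 213.75 °C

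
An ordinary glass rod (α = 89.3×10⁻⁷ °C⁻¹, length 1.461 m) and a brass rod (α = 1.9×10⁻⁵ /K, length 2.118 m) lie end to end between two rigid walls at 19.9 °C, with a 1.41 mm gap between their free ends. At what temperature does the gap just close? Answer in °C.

α₁L₁ = 1.304673×10⁻⁵ m/K, α₂L₂ = 4.0242×10⁻⁵ m/K → total 5.328873×10⁻⁵ m/K
ΔT = g/(α₁L₁+α₂L₂) = 1.41×10⁻³ / 5.328873×10⁻⁵ = 26.460 K
T = 19.9 + 26.460 = 46.360 °C

T = 46.4 °C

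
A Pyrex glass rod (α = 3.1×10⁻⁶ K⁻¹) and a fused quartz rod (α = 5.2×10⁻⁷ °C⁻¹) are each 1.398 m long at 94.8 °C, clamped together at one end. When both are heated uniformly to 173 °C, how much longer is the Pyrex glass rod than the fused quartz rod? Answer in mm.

ΔT = 78.2 K
Pyrex glass: ΔL = 3.1×10⁻⁶ × 1.398 m × 78.2 = 3.3890×10⁻⁴ m = 0.33890 mm
fused quartz: ΔL = 5.2×10⁻⁷ × 1.398 m × 78.2 = 5.6848×10⁻⁵ m = 0.056848 mm
difference = 0.33890 − 0.056848 = 0.282052 mm

0.282 mm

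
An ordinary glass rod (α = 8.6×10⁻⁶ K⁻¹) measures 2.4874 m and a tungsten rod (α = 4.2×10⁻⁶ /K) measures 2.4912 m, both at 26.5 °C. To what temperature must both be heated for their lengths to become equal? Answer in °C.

Equal length when α₁L₁ΔT − α₂L₂ΔT = L₂ − L₁ = 3.80×10⁻³ m
α₁L₁ = 2.139164×10⁻⁵, α₂L₂ = 1.046304×10⁻⁵ → Δ(αL) = 1.09286×10⁻⁵ m/K
ΔT = 3.80×10⁻³ / 1.09286×10⁻⁵ = 347.712 K, so T = 26.5 + 347.712 = 374.212 °C

T = 374.2 °C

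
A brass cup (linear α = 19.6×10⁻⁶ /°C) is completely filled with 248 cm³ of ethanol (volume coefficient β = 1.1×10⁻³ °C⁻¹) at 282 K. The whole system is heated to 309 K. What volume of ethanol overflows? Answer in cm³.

The cup also expands: β_container ≈ 3α = 5.88×10⁻⁵ /K
Net overflow = V₀(β_liq − 3α_cont)ΔT
β − 3α = 1.10×10⁻³ − 5.88×10⁻⁵ = 1.0412×10⁻³ /K; ΔT = 27 K
ΔV = 248 × 1.0412×10⁻³ × 27 = 6.97 cm³

6.97 cm³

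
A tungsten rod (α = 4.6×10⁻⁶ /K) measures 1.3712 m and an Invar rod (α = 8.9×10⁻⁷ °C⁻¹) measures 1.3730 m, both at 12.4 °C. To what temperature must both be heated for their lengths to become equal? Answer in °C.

Equal length when α₁L₁ΔT − α₂L₂ΔT = L₂ − L₁ = 1.80×10⁻³ m
α₁L₁ = 6.30752×10⁻⁶, α₂L₂ = 1.22197×10⁻⁶ → Δ(αL) = 5.08555×10⁻⁶ m/K
ΔT = 1.80×10⁻³ / 5.08555×10⁻⁶ = 353.944 K, so T = 12.4 + 353.944 = 366.344 °C

T = 366.3 °C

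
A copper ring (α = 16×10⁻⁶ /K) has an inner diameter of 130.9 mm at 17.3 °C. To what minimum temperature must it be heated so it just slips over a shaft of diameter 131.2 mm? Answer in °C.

Required Δd = 131.2 − 130.9 = 0.3 mm
Δd = αd₀ΔT ⇒ ΔT = Δd/(αd₀) = 0.3 / (16×10⁻⁶ × 130.9) = 143.24 K
T_min = 17.3 + 143.24 = 160.54 °C

T = 161 °C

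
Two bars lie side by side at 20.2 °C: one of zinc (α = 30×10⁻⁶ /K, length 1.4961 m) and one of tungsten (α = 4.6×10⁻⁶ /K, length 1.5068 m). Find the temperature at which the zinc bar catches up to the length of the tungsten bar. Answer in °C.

Equal length when α₁L₁ΔT − α₂L₂ΔT = L₂ − L₁ = 1.07×10⁻² m
α₁L₁ = 4.4883×10⁻⁵, α₂L₂ = 6.93128×10⁻⁶ → Δ(αL) = 3.795172×10⁻⁵ m/K
ΔT = 1.07×10⁻² / 3.795172×10⁻⁵ = 281.937 K, so T = 20.2 + 281.937 = 302.137 °C

T = 302.1 °C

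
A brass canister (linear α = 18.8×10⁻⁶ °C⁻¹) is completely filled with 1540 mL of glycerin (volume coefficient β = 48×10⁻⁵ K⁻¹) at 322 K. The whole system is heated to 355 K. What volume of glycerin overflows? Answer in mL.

The canister also expands: β_container ≈ 3α = 5.64×10⁻⁵ /K
Net overflow = V₀(β_liq − 3α_cont)ΔT
β − 3α = 4.80×10⁻⁴ − 5.64×10⁻⁵ = 4.236×10⁻⁴ /K; ΔT = 33 K
ΔV = 1540 × 4.236×10⁻⁴ × 33 = 21.5 mL

21.5 mL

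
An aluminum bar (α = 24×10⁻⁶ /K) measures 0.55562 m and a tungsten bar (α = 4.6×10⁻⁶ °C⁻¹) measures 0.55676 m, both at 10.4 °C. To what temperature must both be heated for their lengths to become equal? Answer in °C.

Equal length when α₁L₁ΔT − α₂L₂ΔT = L₂ − L₁ = 1.14×10⁻³ m
α₁L₁ = 1.333488×10⁻⁵, α₂L₂ = 2.561096×10⁻⁶ → Δ(αL) = 1.0773784×10⁻⁵ m/K
ΔT = 1.14×10⁻³ / 1.0773784×10⁻⁵ = 105.812 K, so T = 10.4 + 105.812 = 116.212 °C

T = 116.2 °C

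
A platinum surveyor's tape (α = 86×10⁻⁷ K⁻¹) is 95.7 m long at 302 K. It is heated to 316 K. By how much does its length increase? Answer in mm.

|ΔT| = |316 − 302| = 14 K
ΔL = αL₀ΔT = (86×10⁻⁷)(95.7)(14) = 1.15×10⁻² m

ΔL = 11.5 mm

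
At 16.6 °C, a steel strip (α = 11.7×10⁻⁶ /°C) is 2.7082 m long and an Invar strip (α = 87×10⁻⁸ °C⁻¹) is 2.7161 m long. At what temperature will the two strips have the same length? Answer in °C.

T = 286.0 °C

Equal length when α₁L₁ΔT − α₂L₂ΔT = L₂ − L₁ = 7.90×10⁻³ m
α₁L₁ = 3.168594×10⁻⁵, α₂L₂ = 2.363007×10⁻⁶ → Δ(αL) = 2.9322933×10⁻⁵ m/K
ΔT = 7.90×10⁻³ / 2.9322933×10⁻⁵ = 269.414 K, so T = 16.6 + 269.414 = 286.014 °C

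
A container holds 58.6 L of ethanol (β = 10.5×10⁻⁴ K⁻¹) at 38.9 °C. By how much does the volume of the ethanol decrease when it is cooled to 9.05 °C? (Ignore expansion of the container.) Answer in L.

|ΔT| = |9.05 − 38.9| = 29.85 K
ΔV = βV₀ΔT = (10.5×10⁻⁴)(58.6)(29.85) = 1.84 L

ΔV = 1.84 L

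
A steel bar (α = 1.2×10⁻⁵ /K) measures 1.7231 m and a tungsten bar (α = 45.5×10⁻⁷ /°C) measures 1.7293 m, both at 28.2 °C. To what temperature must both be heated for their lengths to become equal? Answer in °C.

Equal length when α₁L₁ΔT − α₂L₂ΔT = L₂ − L₁ = 6.20×10⁻³ m
α₁L₁ = 2.06772×10⁻⁵, α₂L₂ = 7.868315×10⁻⁶ → Δ(αL) = 1.2808885×10⁻⁵ m/K
ΔT = 6.20×10⁻³ / 1.2808885×10⁻⁵ = 484.039 K, so T = 28.2 + 484.039 = 512.239 °C

T = 512.2 °C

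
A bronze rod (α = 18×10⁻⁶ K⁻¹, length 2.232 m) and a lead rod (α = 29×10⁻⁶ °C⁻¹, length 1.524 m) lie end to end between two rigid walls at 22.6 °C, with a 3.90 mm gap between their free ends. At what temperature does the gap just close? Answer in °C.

T = 68.8 °C

α₁L₁ = 4.0176×10⁻⁵ m/K, α₂L₂ = 4.4196×10⁻⁵ m/K → total 8.4372×10⁻⁵ m/K
ΔT = g/(α₁L₁+α₂L₂) = 3.90×10⁻³ / 8.4372×10⁻⁵ = 46.224 K
T = 22.6 + 46.224 = 68.824 °C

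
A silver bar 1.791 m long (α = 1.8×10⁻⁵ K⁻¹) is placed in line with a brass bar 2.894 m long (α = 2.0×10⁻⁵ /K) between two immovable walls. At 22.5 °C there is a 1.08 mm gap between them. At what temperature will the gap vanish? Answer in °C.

α₁L₁ = 3.2238×10⁻⁵ m/K, α₂L₂ = 5.788×10⁻⁵ m/K → total 9.0118×10⁻⁵ m/K
ΔT = g/(α₁L₁+α₂L₂) = 1.08×10⁻³ / 9.0118×10⁻⁵ = 11.984 K
T = 22.5 + 11.984 = 34.484 °C

T = 34.5 °C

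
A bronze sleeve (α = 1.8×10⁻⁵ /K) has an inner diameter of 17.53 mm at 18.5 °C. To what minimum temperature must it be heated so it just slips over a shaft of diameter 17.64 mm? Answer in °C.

Required Δd = 17.64 − 17.53 = 0.11 mm
Δd = αd₀ΔT ⇒ ΔT = Δd/(αd₀) = 0.11 / (1.8×10⁻⁵ × 17.53) = 348.61 K
T_min = 18.5 + 348.61 = 367.11 °C

T = 367 °C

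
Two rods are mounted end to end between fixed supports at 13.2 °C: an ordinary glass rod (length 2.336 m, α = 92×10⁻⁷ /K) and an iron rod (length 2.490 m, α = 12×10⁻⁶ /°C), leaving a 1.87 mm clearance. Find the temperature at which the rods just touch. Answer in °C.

T = 49.6 °C

α₁L₁ = 2.14912×10⁻⁵ m/K, α₂L₂ = 2.988×10⁻⁵ m/K → total 5.13712×10⁻⁵ m/K
ΔT = g/(α₁L₁+α₂L₂) = 1.87×10⁻³ / 5.13712×10⁻⁵ = 36.402 K
T = 13.2 + 36.402 = 49.602 °C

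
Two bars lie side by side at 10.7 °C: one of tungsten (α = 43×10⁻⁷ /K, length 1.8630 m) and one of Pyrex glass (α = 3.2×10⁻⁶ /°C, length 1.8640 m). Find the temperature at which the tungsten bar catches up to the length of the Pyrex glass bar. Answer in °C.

T = 499.4 °C

L₁(1 + α₁ΔT) = L₂(1 + α₂ΔT) ⇒ ΔT = (L₂ − L₁)/(α₁L₁ − α₂L₂)
L₂ − L₁ = 1.8640 − 1.8630 = 1.00×10⁻³ m
α₁L₁ − α₂L₂ = 43×10⁻⁷×1.8630 − 3.2×10⁻⁶×1.8640 = 2.0461×10⁻⁶ m/K
ΔT = 1.00×10⁻³ / 2.0461×10⁻⁶ = 488.735 K
T = 10.7 + 488.735 = 499.435 °C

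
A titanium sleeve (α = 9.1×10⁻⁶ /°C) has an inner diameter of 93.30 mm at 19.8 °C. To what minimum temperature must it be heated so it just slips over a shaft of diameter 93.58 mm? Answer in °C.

Required Δd = 93.58 − 93.30 = 0.28 mm
Δd = αd₀ΔT ⇒ ΔT = Δd/(αd₀) = 0.28 / (9.1×10⁻⁶ × 93.30) = 329.79 K
T_min = 19.8 + 329.79 = 349.59 °C

T = 350 °C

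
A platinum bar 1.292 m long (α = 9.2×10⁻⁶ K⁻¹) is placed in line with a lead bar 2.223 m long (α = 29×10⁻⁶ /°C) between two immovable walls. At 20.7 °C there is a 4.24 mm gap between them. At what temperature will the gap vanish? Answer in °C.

T = 76.2 °C

α₁L₁ = 1.18864×10⁻⁵ m/K, α₂L₂ = 6.4467×10⁻⁵ m/K → total 7.63534×10⁻⁵ m/K
ΔT = g/(α₁L₁+α₂L₂) = 4.24×10⁻³ / 7.63534×10⁻⁵ = 55.531 K
T = 20.7 + 55.531 = 76.231 °C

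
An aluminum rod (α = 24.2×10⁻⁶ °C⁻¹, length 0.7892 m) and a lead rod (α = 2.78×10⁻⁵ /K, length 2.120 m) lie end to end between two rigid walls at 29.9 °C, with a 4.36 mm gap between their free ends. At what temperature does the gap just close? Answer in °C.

Gap closes when ΔL₁ + ΔL₂ = 4.36 mm = 4.36×10⁻³ m
(α₁L₁ + α₂L₂)ΔT = g
α₁L₁ + α₂L₂ = 24.2×10⁻⁶×0.7892 + 2.78×10⁻⁵×2.120 = 7.803464×10⁻⁵ m/K
ΔT = 4.36×10⁻³ / 7.803464×10⁻⁵ = 55.873 K
T = 29.9 + 55.873 = 85.773 °C

T = 85.8 °C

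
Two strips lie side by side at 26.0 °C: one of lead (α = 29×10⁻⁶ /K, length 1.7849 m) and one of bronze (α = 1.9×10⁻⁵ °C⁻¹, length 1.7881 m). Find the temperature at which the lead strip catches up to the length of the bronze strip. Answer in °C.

T = 205.9 °C

Equal length when α₁L₁ΔT − α₂L₂ΔT = L₂ − L₁ = 3.20×10⁻³ m
α₁L₁ = 5.17621×10⁻⁵, α₂L₂ = 3.39739×10⁻⁵ → Δ(αL) = 1.77882×10⁻⁵ m/K
ΔT = 3.20×10⁻³ / 1.77882×10⁻⁵ = 179.895 K, so T = 26.0 + 179.895 = 205.895 °C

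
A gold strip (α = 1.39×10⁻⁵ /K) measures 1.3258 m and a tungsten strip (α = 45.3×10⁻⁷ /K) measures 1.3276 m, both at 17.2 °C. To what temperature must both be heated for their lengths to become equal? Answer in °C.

L₁(1 + α₁ΔT) = L₂(1 + α₂ΔT) ⇒ ΔT = (L₂ − L₁)/(α₁L₁ − α₂L₂)
L₂ − L₁ = 1.3276 − 1.3258 = 1.80×10⁻³ m
α₁L₁ − α₂L₂ = 1.39×10⁻⁵×1.3258 − 45.3×10⁻⁷×1.3276 = 1.2414592×10⁻⁵ m/K
ΔT = 1.80×10⁻³ / 1.2414592×10⁻⁵ = 144.991 K
T = 17.2 + 144.991 = 162.191 °C

T = 162.2 °C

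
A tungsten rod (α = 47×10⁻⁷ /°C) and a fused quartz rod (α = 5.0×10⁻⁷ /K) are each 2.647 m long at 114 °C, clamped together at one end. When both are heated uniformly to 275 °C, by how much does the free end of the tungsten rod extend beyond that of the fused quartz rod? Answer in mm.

1.79 mm

ΔT = 161 K
tungsten: ΔL = 47×10⁻⁷ × 2.647 m × 161 = 2.0030×10⁻³ m = 2.0030 mm
fused quartz: ΔL = 5.0×10⁻⁷ × 2.647 m × 161 = 2.1308×10⁻⁴ m = 0.21308 mm
difference = 2.0030 − 0.21308 = 1.78992 mm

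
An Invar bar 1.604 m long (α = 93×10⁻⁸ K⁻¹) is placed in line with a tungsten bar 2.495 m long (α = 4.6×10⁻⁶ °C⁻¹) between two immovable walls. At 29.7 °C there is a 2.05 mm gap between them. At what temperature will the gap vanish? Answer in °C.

α₁L₁ = 1.49172×10⁻⁶ m/K, α₂L₂ = 1.1477×10⁻⁵ m/K → total 1.296872×10⁻⁵ m/K
ΔT = g/(α₁L₁+α₂L₂) = 2.05×10⁻³ / 1.296872×10⁻⁵ = 158.07 K
T = 29.7 + 158.07 = 187.77 °C

T = 188 °C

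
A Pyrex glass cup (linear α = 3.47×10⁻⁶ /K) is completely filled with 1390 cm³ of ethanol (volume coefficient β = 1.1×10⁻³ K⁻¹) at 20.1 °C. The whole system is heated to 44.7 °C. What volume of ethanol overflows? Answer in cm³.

The cup also expands: β_container ≈ 3α = 1.041×10⁻⁵ /K
Net overflow = V₀(β_liq − 3α_cont)ΔT
β − 3α = 1.10×10⁻³ − 1.041×10⁻⁵ = 1.08959×10⁻³ /K; ΔT = 24.6 K
ΔV = 1390 × 1.08959×10⁻³ × 24.6 = 37.3 cm³

37.3 cm³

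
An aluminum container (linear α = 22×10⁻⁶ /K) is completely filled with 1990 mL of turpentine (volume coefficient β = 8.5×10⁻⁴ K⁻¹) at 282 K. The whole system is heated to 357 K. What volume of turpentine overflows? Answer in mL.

The container also expands: β_container ≈ 3α = 6.6×10⁻⁵ /K
Net overflow = V₀(β_liq − 3α_cont)ΔT
β − 3α = 8.50×10⁻⁴ − 6.6×10⁻⁵ = 7.84×10⁻⁴ /K; ΔT = 75 K
ΔV = 1990 × 7.84×10⁻⁴ × 75 = 117 mL

117 mL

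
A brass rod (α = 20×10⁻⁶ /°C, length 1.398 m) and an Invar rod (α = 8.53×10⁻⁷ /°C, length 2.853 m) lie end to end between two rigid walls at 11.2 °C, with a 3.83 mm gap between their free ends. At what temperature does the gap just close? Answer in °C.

T = 137 °C

Gap closes when ΔL₁ + ΔL₂ = 3.83 mm = 3.83×10⁻³ m
(α₁L₁ + α₂L₂)ΔT = g
α₁L₁ + α₂L₂ = 20×10⁻⁶×1.398 + 8.53×10⁻⁷×2.853 = 3.0393609×10⁻⁵ m/K
ΔT = 3.83×10⁻³ / 3.0393609×10⁻⁵ = 126.01 K
T = 11.2 + 126.01 = 137.21 °C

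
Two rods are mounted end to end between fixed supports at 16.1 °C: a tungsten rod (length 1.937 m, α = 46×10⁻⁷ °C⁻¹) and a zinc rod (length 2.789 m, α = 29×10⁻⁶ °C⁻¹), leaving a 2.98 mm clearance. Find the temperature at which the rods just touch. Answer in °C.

α₁L₁ = 8.9102×10⁻⁶ m/K, α₂L₂ = 8.0881×10⁻⁵ m/K → total 8.97912×10⁻⁵ m/K
ΔT = g/(α₁L₁+α₂L₂) = 2.98×10⁻³ / 8.97912×10⁻⁵ = 33.188 K
T = 16.1 + 33.188 = 49.288 °C

T = 49.3 °C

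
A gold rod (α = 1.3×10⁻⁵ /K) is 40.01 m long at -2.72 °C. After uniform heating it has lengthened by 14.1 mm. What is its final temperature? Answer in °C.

T = 24.4 °C

ΔL = αL₀ΔT ⇒ ΔT = ΔL / (αL₀)
ΔT = 14.1×10⁻³ m / (1.3×10⁻⁵ × 40.01 m) = 27.109 K
T = -2.72 + 27.109 = 24.389 °C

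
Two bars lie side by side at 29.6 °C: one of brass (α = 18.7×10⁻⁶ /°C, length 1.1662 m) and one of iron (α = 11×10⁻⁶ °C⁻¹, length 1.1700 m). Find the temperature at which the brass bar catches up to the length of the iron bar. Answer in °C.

T = 454.8 °C

Equal length when α₁L₁ΔT − α₂L₂ΔT = L₂ − L₁ = 3.80×10⁻³ m
α₁L₁ = 2.180794×10⁻⁵, α₂L₂ = 1.287×10⁻⁵ → Δ(αL) = 8.93794×10⁻⁶ m/K
ΔT = 3.80×10⁻³ / 8.93794×10⁻⁶ = 425.154 K, so T = 29.6 + 425.154 = 454.754 °C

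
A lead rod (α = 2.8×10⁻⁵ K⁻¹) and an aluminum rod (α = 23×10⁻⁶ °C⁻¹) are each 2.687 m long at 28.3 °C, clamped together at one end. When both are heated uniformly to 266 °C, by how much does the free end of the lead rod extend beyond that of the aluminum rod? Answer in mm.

3.19 mm

ΔT = 237.7 K
lead: ΔL = 2.8×10⁻⁵ × 2.687 m × 237.7 = 1.7884×10⁻² m = 17.884 mm
aluminum: ΔL = 23×10⁻⁶ × 2.687 m × 237.7 = 1.4690×10⁻² m = 14.690 mm
difference = 17.884 − 14.690 = 3.194 mm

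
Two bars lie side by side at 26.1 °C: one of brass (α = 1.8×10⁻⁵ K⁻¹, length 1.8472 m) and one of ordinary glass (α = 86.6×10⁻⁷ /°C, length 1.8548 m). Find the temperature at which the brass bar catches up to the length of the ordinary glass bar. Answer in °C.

L₁(1 + α₁ΔT) = L₂(1 + α₂ΔT) ⇒ ΔT = (L₂ − L₁)/(α₁L₁ − α₂L₂)
L₂ − L₁ = 1.8548 − 1.8472 = 7.60×10⁻³ m
α₁L₁ − α₂L₂ = 1.8×10⁻⁵×1.8472 − 86.6×10⁻⁷×1.8548 = 1.7187032×10⁻⁵ m/K
ΔT = 7.60×10⁻³ / 1.7187032×10⁻⁵ = 442.194 K
T = 26.1 + 442.194 = 468.294 °C

T = 468.3 °C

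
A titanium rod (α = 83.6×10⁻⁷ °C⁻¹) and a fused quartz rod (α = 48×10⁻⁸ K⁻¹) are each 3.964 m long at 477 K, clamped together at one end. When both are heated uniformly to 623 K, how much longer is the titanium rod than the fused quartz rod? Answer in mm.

ΔT = 146 K
titanium: ΔL = 83.6×10⁻⁷ × 3.964 m × 146 = 4.8383×10⁻³ m = 4.8383 mm
fused quartz: ΔL = 48×10⁻⁸ × 3.964 m × 146 = 2.7780×10⁻⁴ m = 0.27780 mm
difference = 4.8383 − 0.27780 = 4.5605 mm

4.56 mm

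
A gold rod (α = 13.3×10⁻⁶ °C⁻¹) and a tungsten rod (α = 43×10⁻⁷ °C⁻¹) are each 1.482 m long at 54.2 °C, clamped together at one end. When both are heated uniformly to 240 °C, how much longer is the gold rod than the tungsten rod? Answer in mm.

ΔT = 185.8 K
gold: ΔL = 13.3×10⁻⁶ × 1.482 m × 185.8 = 3.6622×10⁻³ m = 3.6622 mm
tungsten: ΔL = 43×10⁻⁷ × 1.482 m × 185.8 = 1.1840×10⁻³ m = 1.1840 mm
difference = 3.6622 − 1.1840 = 2.4782 mm

2.48 mm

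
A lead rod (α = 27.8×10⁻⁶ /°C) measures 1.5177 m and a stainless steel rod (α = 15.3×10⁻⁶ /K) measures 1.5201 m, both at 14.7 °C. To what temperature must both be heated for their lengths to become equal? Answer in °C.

T = 141.5 °C

Equal length when α₁L₁ΔT − α₂L₂ΔT = L₂ − L₁ = 2.40×10⁻³ m
α₁L₁ = 4.219206×10⁻⁵, α₂L₂ = 2.325753×10⁻⁵ → Δ(αL) = 1.893453×10⁻⁵ m/K
ΔT = 2.40×10⁻³ / 1.893453×10⁻⁵ = 126.753 K, so T = 14.7 + 126.753 = 141.453 °C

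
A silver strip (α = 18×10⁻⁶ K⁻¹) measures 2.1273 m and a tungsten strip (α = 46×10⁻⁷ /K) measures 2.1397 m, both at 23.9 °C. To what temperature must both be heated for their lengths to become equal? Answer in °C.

T = 459.8 °C

L₁(1 + α₁ΔT) = L₂(1 + α₂ΔT) ⇒ ΔT = (L₂ − L₁)/(α₁L₁ − α₂L₂)
L₂ − L₁ = 2.1397 − 2.1273 = 1.24×10⁻² m
α₁L₁ − α₂L₂ = 18×10⁻⁶×2.1273 − 46×10⁻⁷×2.1397 = 2.844878×10⁻⁵ m/K
ΔT = 1.24×10⁻² / 2.844878×10⁻⁵ = 435.871 K
T = 23.9 + 435.871 = 459.771 °C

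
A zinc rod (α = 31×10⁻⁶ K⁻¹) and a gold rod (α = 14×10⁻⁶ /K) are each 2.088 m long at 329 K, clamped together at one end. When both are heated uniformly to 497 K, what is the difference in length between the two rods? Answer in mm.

5.96 mm

ΔT = 168 K
zinc: ΔL = 31×10⁻⁶ × 2.088 m × 168 = 1.0874×10⁻² m = 10.874 mm
gold: ΔL = 14×10⁻⁶ × 2.088 m × 168 = 4.9110×10⁻³ m = 4.9110 mm
difference = 10.874 − 4.9110 = 5.963 mm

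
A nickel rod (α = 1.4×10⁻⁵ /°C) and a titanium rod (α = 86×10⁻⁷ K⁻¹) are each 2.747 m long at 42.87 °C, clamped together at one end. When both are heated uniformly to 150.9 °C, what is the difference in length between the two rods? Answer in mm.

ΔT = 108.03 K
nickel: ΔL = 1.4×10⁻⁵ × 2.747 m × 108.03 = 4.1546×10⁻³ m = 4.1546 mm
titanium: ΔL = 86×10⁻⁷ × 2.747 m × 108.03 = 2.5521×10⁻³ m = 2.5521 mm
difference = 4.1546 − 2.5521 = 1.6025 mm

1.60 mm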